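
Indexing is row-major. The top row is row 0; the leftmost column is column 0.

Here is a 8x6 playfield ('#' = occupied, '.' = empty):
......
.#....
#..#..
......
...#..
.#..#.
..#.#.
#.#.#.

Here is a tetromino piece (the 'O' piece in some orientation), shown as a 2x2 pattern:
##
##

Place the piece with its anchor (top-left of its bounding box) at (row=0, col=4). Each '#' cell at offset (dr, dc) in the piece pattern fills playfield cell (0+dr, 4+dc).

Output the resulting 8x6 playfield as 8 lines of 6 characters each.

Fill (0+0,4+0) = (0,4)
Fill (0+0,4+1) = (0,5)
Fill (0+1,4+0) = (1,4)
Fill (0+1,4+1) = (1,5)

Answer: ....##
.#..##
#..#..
......
...#..
.#..#.
..#.#.
#.#.#.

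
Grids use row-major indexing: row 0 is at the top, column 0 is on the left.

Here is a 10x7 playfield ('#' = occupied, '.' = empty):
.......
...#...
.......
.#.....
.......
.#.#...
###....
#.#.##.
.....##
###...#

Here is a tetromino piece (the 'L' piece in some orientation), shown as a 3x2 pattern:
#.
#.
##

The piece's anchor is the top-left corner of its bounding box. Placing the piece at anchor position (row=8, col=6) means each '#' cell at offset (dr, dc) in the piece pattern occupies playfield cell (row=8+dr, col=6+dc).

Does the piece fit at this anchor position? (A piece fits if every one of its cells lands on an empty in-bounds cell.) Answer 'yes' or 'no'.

Answer: no

Derivation:
Check each piece cell at anchor (8, 6):
  offset (0,0) -> (8,6): occupied ('#') -> FAIL
  offset (1,0) -> (9,6): occupied ('#') -> FAIL
  offset (2,0) -> (10,6): out of bounds -> FAIL
  offset (2,1) -> (10,7): out of bounds -> FAIL
All cells valid: no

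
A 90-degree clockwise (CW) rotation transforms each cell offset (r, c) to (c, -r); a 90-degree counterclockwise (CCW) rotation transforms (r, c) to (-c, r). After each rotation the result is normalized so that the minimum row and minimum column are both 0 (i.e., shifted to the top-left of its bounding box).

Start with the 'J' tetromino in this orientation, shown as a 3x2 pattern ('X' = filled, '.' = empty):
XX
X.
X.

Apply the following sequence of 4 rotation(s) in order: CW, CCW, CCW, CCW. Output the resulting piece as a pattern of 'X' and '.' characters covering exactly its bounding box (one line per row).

Answer: .X
.X
XX

Derivation:
Start:
XX
X.
X.
After rotation 1 (CW):
XXX
..X
After rotation 2 (CCW):
XX
X.
X.
After rotation 3 (CCW):
X..
XXX
After rotation 4 (CCW):
.X
.X
XX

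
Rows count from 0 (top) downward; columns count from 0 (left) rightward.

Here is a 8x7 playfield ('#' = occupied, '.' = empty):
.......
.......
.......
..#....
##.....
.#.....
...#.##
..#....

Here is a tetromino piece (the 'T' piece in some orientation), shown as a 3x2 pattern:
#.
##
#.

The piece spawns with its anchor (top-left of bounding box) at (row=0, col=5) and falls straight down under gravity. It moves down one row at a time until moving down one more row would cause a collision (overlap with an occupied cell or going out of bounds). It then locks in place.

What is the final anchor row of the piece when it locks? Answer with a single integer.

Answer: 3

Derivation:
Spawn at (row=0, col=5). Try each row:
  row 0: fits
  row 1: fits
  row 2: fits
  row 3: fits
  row 4: blocked -> lock at row 3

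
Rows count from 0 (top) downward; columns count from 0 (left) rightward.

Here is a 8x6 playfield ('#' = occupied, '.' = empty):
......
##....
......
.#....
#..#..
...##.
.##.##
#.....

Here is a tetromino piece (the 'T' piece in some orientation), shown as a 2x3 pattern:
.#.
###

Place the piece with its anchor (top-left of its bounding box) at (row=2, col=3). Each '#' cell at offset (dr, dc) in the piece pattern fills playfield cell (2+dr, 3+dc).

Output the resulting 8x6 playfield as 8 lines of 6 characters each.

Fill (2+0,3+1) = (2,4)
Fill (2+1,3+0) = (3,3)
Fill (2+1,3+1) = (3,4)
Fill (2+1,3+2) = (3,5)

Answer: ......
##....
....#.
.#.###
#..#..
...##.
.##.##
#.....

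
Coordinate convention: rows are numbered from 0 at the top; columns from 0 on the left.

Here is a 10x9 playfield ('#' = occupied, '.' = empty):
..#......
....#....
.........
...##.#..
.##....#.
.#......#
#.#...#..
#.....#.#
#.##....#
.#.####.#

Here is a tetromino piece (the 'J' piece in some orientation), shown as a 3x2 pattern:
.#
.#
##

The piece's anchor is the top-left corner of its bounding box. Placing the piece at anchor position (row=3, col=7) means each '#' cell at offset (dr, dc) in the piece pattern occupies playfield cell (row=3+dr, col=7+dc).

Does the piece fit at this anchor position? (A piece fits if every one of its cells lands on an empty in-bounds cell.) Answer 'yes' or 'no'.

Answer: no

Derivation:
Check each piece cell at anchor (3, 7):
  offset (0,1) -> (3,8): empty -> OK
  offset (1,1) -> (4,8): empty -> OK
  offset (2,0) -> (5,7): empty -> OK
  offset (2,1) -> (5,8): occupied ('#') -> FAIL
All cells valid: no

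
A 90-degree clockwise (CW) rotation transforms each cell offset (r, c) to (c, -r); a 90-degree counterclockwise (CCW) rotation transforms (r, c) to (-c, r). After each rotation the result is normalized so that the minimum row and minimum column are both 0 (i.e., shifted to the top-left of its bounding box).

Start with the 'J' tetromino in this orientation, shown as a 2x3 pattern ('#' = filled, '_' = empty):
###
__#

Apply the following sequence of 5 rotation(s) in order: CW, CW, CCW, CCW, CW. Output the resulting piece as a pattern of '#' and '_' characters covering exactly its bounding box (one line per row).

Start:
###
__#
After rotation 1 (CW):
_#
_#
##
After rotation 2 (CW):
#__
###
After rotation 3 (CCW):
_#
_#
##
After rotation 4 (CCW):
###
__#
After rotation 5 (CW):
_#
_#
##

Answer: _#
_#
##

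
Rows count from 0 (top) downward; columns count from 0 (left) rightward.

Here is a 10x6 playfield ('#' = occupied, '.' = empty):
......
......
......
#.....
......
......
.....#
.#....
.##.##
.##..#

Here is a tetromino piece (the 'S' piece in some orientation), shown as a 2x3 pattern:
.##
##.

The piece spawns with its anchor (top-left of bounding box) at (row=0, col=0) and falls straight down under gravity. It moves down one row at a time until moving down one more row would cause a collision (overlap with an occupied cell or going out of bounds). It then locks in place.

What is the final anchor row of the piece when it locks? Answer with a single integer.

Answer: 1

Derivation:
Spawn at (row=0, col=0). Try each row:
  row 0: fits
  row 1: fits
  row 2: blocked -> lock at row 1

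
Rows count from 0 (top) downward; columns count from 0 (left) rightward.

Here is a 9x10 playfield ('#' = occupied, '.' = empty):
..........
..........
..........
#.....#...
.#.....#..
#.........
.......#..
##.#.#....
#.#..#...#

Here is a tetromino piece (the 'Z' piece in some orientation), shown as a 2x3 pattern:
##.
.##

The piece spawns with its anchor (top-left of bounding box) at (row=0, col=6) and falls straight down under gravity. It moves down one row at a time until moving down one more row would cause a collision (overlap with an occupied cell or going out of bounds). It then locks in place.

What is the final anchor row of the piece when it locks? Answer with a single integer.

Spawn at (row=0, col=6). Try each row:
  row 0: fits
  row 1: fits
  row 2: fits
  row 3: blocked -> lock at row 2

Answer: 2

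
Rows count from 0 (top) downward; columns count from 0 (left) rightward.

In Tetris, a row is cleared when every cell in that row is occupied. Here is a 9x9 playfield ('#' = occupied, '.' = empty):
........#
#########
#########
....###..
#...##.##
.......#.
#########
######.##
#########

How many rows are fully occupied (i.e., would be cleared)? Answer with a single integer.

Answer: 4

Derivation:
Check each row:
  row 0: 8 empty cells -> not full
  row 1: 0 empty cells -> FULL (clear)
  row 2: 0 empty cells -> FULL (clear)
  row 3: 6 empty cells -> not full
  row 4: 4 empty cells -> not full
  row 5: 8 empty cells -> not full
  row 6: 0 empty cells -> FULL (clear)
  row 7: 1 empty cell -> not full
  row 8: 0 empty cells -> FULL (clear)
Total rows cleared: 4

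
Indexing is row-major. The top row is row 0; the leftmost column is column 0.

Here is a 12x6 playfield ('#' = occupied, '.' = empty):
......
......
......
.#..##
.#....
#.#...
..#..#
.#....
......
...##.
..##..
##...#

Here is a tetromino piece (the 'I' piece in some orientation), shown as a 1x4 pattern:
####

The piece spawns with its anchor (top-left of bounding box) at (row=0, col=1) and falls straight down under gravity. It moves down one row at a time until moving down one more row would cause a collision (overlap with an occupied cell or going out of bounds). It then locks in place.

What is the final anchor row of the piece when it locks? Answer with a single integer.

Answer: 2

Derivation:
Spawn at (row=0, col=1). Try each row:
  row 0: fits
  row 1: fits
  row 2: fits
  row 3: blocked -> lock at row 2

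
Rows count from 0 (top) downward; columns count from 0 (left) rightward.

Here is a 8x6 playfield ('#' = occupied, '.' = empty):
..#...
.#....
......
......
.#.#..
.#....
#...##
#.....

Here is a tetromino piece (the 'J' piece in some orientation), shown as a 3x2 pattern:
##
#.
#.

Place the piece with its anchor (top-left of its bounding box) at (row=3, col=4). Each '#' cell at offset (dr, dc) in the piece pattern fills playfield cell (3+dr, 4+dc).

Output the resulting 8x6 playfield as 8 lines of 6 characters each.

Answer: ..#...
.#....
......
....##
.#.##.
.#..#.
#...##
#.....

Derivation:
Fill (3+0,4+0) = (3,4)
Fill (3+0,4+1) = (3,5)
Fill (3+1,4+0) = (4,4)
Fill (3+2,4+0) = (5,4)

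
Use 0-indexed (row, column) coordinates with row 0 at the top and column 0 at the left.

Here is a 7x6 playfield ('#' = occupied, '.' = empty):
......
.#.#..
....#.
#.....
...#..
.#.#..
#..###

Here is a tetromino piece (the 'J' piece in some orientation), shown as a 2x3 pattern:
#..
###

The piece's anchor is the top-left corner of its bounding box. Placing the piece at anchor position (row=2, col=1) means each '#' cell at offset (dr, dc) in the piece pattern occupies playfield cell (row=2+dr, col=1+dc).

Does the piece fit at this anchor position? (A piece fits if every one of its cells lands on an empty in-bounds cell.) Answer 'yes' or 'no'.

Check each piece cell at anchor (2, 1):
  offset (0,0) -> (2,1): empty -> OK
  offset (1,0) -> (3,1): empty -> OK
  offset (1,1) -> (3,2): empty -> OK
  offset (1,2) -> (3,3): empty -> OK
All cells valid: yes

Answer: yes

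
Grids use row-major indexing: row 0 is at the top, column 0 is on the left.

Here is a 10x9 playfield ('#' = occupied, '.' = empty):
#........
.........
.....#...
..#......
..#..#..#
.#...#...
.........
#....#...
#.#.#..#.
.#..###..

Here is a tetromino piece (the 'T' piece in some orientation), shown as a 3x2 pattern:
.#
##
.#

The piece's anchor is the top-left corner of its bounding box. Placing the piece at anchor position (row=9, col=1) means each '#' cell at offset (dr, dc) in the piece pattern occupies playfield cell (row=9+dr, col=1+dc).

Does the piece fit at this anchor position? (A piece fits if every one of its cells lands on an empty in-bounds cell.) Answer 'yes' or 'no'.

Answer: no

Derivation:
Check each piece cell at anchor (9, 1):
  offset (0,1) -> (9,2): empty -> OK
  offset (1,0) -> (10,1): out of bounds -> FAIL
  offset (1,1) -> (10,2): out of bounds -> FAIL
  offset (2,1) -> (11,2): out of bounds -> FAIL
All cells valid: no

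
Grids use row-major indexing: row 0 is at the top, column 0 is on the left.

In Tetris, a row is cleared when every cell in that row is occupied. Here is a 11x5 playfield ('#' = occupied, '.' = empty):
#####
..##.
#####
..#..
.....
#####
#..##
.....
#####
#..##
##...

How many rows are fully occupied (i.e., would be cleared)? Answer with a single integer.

Answer: 4

Derivation:
Check each row:
  row 0: 0 empty cells -> FULL (clear)
  row 1: 3 empty cells -> not full
  row 2: 0 empty cells -> FULL (clear)
  row 3: 4 empty cells -> not full
  row 4: 5 empty cells -> not full
  row 5: 0 empty cells -> FULL (clear)
  row 6: 2 empty cells -> not full
  row 7: 5 empty cells -> not full
  row 8: 0 empty cells -> FULL (clear)
  row 9: 2 empty cells -> not full
  row 10: 3 empty cells -> not full
Total rows cleared: 4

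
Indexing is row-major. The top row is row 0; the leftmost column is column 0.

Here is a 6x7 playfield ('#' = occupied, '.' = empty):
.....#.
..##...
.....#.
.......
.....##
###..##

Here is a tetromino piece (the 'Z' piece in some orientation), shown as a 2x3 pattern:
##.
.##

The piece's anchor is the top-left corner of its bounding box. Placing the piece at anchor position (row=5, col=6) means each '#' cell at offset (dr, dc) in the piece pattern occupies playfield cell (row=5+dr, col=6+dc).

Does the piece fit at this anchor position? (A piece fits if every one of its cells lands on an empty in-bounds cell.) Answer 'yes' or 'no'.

Answer: no

Derivation:
Check each piece cell at anchor (5, 6):
  offset (0,0) -> (5,6): occupied ('#') -> FAIL
  offset (0,1) -> (5,7): out of bounds -> FAIL
  offset (1,1) -> (6,7): out of bounds -> FAIL
  offset (1,2) -> (6,8): out of bounds -> FAIL
All cells valid: no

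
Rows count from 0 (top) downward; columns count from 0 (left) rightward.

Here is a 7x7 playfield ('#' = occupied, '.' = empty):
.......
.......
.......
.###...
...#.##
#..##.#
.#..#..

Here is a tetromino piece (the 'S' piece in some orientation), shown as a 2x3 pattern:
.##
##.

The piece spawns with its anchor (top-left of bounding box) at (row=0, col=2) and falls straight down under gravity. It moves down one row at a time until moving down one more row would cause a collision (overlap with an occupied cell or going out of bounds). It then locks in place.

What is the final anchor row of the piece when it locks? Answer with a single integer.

Spawn at (row=0, col=2). Try each row:
  row 0: fits
  row 1: fits
  row 2: blocked -> lock at row 1

Answer: 1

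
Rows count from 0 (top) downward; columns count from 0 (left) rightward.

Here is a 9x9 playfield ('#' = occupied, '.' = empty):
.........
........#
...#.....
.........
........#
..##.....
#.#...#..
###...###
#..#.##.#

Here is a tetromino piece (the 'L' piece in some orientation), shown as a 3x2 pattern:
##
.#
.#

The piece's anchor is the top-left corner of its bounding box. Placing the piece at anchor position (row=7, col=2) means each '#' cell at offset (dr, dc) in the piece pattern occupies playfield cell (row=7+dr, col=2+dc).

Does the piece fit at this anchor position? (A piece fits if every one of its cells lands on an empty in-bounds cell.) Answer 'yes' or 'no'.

Answer: no

Derivation:
Check each piece cell at anchor (7, 2):
  offset (0,0) -> (7,2): occupied ('#') -> FAIL
  offset (0,1) -> (7,3): empty -> OK
  offset (1,1) -> (8,3): occupied ('#') -> FAIL
  offset (2,1) -> (9,3): out of bounds -> FAIL
All cells valid: no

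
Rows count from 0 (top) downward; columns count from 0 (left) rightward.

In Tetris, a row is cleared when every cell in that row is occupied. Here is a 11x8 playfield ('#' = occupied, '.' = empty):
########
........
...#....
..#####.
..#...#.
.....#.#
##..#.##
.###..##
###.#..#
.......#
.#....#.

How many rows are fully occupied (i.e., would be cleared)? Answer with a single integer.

Answer: 1

Derivation:
Check each row:
  row 0: 0 empty cells -> FULL (clear)
  row 1: 8 empty cells -> not full
  row 2: 7 empty cells -> not full
  row 3: 3 empty cells -> not full
  row 4: 6 empty cells -> not full
  row 5: 6 empty cells -> not full
  row 6: 3 empty cells -> not full
  row 7: 3 empty cells -> not full
  row 8: 3 empty cells -> not full
  row 9: 7 empty cells -> not full
  row 10: 6 empty cells -> not full
Total rows cleared: 1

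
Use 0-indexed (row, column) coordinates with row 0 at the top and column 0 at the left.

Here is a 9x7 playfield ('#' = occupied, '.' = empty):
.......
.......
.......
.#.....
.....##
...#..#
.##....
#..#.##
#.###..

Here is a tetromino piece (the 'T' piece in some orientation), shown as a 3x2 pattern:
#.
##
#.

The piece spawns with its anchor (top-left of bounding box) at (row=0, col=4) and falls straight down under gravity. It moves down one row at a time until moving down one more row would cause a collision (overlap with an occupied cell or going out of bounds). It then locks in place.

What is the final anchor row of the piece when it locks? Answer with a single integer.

Spawn at (row=0, col=4). Try each row:
  row 0: fits
  row 1: fits
  row 2: fits
  row 3: blocked -> lock at row 2

Answer: 2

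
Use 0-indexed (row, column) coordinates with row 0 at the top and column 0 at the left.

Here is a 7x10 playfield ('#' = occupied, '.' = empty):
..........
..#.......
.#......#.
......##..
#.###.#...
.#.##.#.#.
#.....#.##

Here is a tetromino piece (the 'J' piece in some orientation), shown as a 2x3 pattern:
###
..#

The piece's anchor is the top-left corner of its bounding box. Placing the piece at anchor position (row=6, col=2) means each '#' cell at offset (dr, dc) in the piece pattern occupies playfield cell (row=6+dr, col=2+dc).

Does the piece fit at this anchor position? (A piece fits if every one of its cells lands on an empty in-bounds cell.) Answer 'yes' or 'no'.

Answer: no

Derivation:
Check each piece cell at anchor (6, 2):
  offset (0,0) -> (6,2): empty -> OK
  offset (0,1) -> (6,3): empty -> OK
  offset (0,2) -> (6,4): empty -> OK
  offset (1,2) -> (7,4): out of bounds -> FAIL
All cells valid: no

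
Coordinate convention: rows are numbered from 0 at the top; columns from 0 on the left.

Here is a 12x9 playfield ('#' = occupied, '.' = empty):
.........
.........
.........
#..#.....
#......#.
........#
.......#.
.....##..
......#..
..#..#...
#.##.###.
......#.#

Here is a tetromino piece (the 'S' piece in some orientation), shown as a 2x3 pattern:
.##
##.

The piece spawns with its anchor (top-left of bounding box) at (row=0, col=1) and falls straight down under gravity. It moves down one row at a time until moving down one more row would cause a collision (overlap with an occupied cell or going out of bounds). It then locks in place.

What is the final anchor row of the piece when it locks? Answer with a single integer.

Answer: 2

Derivation:
Spawn at (row=0, col=1). Try each row:
  row 0: fits
  row 1: fits
  row 2: fits
  row 3: blocked -> lock at row 2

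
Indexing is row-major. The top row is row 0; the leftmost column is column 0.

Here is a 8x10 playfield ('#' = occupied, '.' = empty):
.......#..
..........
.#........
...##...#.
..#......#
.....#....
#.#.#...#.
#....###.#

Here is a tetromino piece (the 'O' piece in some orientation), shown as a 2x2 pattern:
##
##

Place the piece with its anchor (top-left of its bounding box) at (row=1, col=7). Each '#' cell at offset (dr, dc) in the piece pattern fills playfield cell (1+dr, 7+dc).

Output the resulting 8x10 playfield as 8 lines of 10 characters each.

Answer: .......#..
.......##.
.#.....##.
...##...#.
..#......#
.....#....
#.#.#...#.
#....###.#

Derivation:
Fill (1+0,7+0) = (1,7)
Fill (1+0,7+1) = (1,8)
Fill (1+1,7+0) = (2,7)
Fill (1+1,7+1) = (2,8)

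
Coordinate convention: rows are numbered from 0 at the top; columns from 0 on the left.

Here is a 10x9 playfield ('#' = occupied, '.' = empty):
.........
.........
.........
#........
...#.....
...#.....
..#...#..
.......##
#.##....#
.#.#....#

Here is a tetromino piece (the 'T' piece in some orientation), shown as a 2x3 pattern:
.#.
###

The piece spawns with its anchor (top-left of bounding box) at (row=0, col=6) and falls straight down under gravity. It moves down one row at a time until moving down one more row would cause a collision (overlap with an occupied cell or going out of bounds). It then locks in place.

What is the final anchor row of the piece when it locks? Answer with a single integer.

Answer: 4

Derivation:
Spawn at (row=0, col=6). Try each row:
  row 0: fits
  row 1: fits
  row 2: fits
  row 3: fits
  row 4: fits
  row 5: blocked -> lock at row 4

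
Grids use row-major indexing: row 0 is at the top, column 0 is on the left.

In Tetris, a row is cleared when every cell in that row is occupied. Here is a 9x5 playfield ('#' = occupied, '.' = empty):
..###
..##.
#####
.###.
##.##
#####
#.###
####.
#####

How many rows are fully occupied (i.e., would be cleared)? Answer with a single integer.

Check each row:
  row 0: 2 empty cells -> not full
  row 1: 3 empty cells -> not full
  row 2: 0 empty cells -> FULL (clear)
  row 3: 2 empty cells -> not full
  row 4: 1 empty cell -> not full
  row 5: 0 empty cells -> FULL (clear)
  row 6: 1 empty cell -> not full
  row 7: 1 empty cell -> not full
  row 8: 0 empty cells -> FULL (clear)
Total rows cleared: 3

Answer: 3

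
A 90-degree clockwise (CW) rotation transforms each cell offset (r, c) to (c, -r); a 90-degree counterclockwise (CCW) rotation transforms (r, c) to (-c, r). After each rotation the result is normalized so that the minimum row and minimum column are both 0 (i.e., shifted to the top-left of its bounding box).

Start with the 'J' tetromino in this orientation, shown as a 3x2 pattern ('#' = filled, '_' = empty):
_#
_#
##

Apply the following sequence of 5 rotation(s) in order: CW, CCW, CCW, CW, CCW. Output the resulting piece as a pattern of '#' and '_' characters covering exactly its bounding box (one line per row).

Answer: ###
__#

Derivation:
Start:
_#
_#
##
After rotation 1 (CW):
#__
###
After rotation 2 (CCW):
_#
_#
##
After rotation 3 (CCW):
###
__#
After rotation 4 (CW):
_#
_#
##
After rotation 5 (CCW):
###
__#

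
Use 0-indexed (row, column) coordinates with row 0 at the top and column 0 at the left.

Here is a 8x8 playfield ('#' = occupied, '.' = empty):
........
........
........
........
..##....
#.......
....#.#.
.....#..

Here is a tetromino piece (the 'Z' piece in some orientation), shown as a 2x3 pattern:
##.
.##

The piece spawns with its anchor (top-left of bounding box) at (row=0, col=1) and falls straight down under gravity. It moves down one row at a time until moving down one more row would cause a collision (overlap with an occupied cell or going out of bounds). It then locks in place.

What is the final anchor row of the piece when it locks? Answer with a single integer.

Spawn at (row=0, col=1). Try each row:
  row 0: fits
  row 1: fits
  row 2: fits
  row 3: blocked -> lock at row 2

Answer: 2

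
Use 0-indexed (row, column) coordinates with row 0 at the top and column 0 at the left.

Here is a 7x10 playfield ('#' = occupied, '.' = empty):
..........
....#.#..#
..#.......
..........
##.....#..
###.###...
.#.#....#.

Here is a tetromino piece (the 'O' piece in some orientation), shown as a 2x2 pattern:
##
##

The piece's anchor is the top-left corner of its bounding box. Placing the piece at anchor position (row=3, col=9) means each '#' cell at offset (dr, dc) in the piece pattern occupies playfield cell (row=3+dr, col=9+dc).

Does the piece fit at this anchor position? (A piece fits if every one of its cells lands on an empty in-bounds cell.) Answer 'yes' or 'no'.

Check each piece cell at anchor (3, 9):
  offset (0,0) -> (3,9): empty -> OK
  offset (0,1) -> (3,10): out of bounds -> FAIL
  offset (1,0) -> (4,9): empty -> OK
  offset (1,1) -> (4,10): out of bounds -> FAIL
All cells valid: no

Answer: no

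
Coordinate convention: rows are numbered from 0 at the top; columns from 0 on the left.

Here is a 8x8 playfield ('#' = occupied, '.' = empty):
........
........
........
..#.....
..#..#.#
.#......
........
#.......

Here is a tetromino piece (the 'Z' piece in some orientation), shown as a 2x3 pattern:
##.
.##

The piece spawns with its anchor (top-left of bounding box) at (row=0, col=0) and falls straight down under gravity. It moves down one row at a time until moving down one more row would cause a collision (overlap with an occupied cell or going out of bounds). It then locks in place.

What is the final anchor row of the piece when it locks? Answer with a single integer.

Answer: 1

Derivation:
Spawn at (row=0, col=0). Try each row:
  row 0: fits
  row 1: fits
  row 2: blocked -> lock at row 1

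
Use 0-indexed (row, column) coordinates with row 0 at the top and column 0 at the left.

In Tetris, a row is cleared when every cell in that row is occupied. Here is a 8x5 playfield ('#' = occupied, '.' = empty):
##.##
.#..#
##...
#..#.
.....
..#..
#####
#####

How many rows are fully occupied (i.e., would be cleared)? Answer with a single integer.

Answer: 2

Derivation:
Check each row:
  row 0: 1 empty cell -> not full
  row 1: 3 empty cells -> not full
  row 2: 3 empty cells -> not full
  row 3: 3 empty cells -> not full
  row 4: 5 empty cells -> not full
  row 5: 4 empty cells -> not full
  row 6: 0 empty cells -> FULL (clear)
  row 7: 0 empty cells -> FULL (clear)
Total rows cleared: 2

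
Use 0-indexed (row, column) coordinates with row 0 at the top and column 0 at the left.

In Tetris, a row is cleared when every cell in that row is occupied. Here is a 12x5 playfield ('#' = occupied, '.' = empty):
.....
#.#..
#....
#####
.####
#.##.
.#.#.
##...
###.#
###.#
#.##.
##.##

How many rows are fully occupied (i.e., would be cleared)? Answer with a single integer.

Answer: 1

Derivation:
Check each row:
  row 0: 5 empty cells -> not full
  row 1: 3 empty cells -> not full
  row 2: 4 empty cells -> not full
  row 3: 0 empty cells -> FULL (clear)
  row 4: 1 empty cell -> not full
  row 5: 2 empty cells -> not full
  row 6: 3 empty cells -> not full
  row 7: 3 empty cells -> not full
  row 8: 1 empty cell -> not full
  row 9: 1 empty cell -> not full
  row 10: 2 empty cells -> not full
  row 11: 1 empty cell -> not full
Total rows cleared: 1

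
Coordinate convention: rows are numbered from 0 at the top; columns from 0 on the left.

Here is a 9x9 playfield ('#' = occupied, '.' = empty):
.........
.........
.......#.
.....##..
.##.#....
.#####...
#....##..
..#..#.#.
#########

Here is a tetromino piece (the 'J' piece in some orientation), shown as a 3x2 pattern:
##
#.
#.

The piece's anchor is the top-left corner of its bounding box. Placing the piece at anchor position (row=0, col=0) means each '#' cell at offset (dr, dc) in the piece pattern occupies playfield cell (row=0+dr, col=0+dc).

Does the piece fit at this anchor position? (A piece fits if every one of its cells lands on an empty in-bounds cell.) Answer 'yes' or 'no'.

Check each piece cell at anchor (0, 0):
  offset (0,0) -> (0,0): empty -> OK
  offset (0,1) -> (0,1): empty -> OK
  offset (1,0) -> (1,0): empty -> OK
  offset (2,0) -> (2,0): empty -> OK
All cells valid: yes

Answer: yes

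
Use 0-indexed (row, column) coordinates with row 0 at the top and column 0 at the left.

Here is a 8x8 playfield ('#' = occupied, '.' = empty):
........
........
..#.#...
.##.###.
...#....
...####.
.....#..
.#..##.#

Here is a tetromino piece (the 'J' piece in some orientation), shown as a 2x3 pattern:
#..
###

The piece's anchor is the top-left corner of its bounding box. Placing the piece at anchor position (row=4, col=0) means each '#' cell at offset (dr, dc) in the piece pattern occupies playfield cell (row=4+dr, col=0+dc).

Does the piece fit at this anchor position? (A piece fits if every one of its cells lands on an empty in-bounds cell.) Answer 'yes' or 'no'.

Answer: yes

Derivation:
Check each piece cell at anchor (4, 0):
  offset (0,0) -> (4,0): empty -> OK
  offset (1,0) -> (5,0): empty -> OK
  offset (1,1) -> (5,1): empty -> OK
  offset (1,2) -> (5,2): empty -> OK
All cells valid: yes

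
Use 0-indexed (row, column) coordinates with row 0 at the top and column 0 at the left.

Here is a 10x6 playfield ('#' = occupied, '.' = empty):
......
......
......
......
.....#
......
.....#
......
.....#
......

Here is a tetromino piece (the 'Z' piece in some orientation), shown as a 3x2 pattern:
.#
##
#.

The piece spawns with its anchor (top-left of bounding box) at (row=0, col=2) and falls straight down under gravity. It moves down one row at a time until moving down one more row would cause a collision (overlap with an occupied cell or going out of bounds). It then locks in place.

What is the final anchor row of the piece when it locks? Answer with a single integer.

Spawn at (row=0, col=2). Try each row:
  row 0: fits
  row 1: fits
  row 2: fits
  row 3: fits
  row 4: fits
  row 5: fits
  row 6: fits
  row 7: fits
  row 8: blocked -> lock at row 7

Answer: 7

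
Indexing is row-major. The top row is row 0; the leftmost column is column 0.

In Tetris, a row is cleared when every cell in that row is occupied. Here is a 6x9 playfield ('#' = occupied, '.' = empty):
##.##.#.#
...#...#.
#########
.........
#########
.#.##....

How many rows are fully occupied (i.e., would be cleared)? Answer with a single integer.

Answer: 2

Derivation:
Check each row:
  row 0: 3 empty cells -> not full
  row 1: 7 empty cells -> not full
  row 2: 0 empty cells -> FULL (clear)
  row 3: 9 empty cells -> not full
  row 4: 0 empty cells -> FULL (clear)
  row 5: 6 empty cells -> not full
Total rows cleared: 2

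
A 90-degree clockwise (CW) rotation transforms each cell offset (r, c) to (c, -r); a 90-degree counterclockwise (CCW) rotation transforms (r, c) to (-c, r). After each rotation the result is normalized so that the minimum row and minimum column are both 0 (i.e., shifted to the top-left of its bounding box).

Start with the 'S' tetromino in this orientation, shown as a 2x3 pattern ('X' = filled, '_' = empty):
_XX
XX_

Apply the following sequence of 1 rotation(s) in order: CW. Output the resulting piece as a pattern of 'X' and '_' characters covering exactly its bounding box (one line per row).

Answer: X_
XX
_X

Derivation:
Start:
_XX
XX_
After rotation 1 (CW):
X_
XX
_X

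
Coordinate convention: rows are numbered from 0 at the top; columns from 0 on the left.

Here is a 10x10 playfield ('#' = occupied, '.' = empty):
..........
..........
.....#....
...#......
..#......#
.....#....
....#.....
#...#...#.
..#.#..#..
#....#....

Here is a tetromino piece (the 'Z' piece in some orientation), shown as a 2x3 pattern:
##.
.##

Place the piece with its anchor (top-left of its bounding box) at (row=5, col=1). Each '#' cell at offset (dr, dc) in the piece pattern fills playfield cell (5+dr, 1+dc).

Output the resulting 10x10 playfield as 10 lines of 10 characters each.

Answer: ..........
..........
.....#....
...#......
..#......#
.##..#....
..###.....
#...#...#.
..#.#..#..
#....#....

Derivation:
Fill (5+0,1+0) = (5,1)
Fill (5+0,1+1) = (5,2)
Fill (5+1,1+1) = (6,2)
Fill (5+1,1+2) = (6,3)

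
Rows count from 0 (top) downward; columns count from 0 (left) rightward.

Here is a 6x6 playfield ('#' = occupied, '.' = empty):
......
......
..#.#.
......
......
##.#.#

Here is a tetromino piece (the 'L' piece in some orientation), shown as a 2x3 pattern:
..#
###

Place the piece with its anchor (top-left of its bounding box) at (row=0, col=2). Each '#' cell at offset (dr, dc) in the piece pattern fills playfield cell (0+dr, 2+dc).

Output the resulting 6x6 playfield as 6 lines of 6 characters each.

Fill (0+0,2+2) = (0,4)
Fill (0+1,2+0) = (1,2)
Fill (0+1,2+1) = (1,3)
Fill (0+1,2+2) = (1,4)

Answer: ....#.
..###.
..#.#.
......
......
##.#.#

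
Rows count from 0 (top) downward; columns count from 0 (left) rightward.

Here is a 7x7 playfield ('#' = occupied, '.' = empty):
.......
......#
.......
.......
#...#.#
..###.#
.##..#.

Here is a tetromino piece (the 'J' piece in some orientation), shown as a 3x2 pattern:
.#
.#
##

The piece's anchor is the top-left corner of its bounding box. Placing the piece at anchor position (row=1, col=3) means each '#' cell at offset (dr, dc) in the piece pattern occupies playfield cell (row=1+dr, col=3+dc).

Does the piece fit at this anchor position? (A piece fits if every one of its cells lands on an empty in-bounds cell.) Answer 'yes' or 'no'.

Check each piece cell at anchor (1, 3):
  offset (0,1) -> (1,4): empty -> OK
  offset (1,1) -> (2,4): empty -> OK
  offset (2,0) -> (3,3): empty -> OK
  offset (2,1) -> (3,4): empty -> OK
All cells valid: yes

Answer: yes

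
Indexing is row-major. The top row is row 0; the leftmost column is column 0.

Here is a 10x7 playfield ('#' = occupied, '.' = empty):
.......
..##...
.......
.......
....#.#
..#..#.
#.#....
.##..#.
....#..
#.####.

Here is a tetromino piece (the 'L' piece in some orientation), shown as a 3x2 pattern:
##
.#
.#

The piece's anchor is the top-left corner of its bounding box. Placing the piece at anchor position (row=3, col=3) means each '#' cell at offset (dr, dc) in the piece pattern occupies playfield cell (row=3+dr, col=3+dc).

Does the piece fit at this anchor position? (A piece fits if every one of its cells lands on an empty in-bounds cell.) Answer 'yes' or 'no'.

Answer: no

Derivation:
Check each piece cell at anchor (3, 3):
  offset (0,0) -> (3,3): empty -> OK
  offset (0,1) -> (3,4): empty -> OK
  offset (1,1) -> (4,4): occupied ('#') -> FAIL
  offset (2,1) -> (5,4): empty -> OK
All cells valid: no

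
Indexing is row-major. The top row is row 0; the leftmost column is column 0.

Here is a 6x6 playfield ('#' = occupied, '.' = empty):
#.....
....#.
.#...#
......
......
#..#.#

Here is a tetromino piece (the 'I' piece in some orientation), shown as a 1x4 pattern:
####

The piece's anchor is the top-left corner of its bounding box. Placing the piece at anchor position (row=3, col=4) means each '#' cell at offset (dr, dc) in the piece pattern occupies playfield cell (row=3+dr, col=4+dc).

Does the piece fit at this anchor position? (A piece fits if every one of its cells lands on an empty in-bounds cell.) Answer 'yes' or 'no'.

Check each piece cell at anchor (3, 4):
  offset (0,0) -> (3,4): empty -> OK
  offset (0,1) -> (3,5): empty -> OK
  offset (0,2) -> (3,6): out of bounds -> FAIL
  offset (0,3) -> (3,7): out of bounds -> FAIL
All cells valid: no

Answer: no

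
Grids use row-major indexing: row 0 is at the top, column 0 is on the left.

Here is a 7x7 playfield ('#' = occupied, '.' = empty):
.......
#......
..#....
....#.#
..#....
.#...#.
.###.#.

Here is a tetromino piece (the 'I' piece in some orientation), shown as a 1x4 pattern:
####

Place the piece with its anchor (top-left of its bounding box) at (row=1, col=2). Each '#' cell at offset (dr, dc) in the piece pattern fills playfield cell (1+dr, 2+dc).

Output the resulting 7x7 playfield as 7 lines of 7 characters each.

Answer: .......
#.####.
..#....
....#.#
..#....
.#...#.
.###.#.

Derivation:
Fill (1+0,2+0) = (1,2)
Fill (1+0,2+1) = (1,3)
Fill (1+0,2+2) = (1,4)
Fill (1+0,2+3) = (1,5)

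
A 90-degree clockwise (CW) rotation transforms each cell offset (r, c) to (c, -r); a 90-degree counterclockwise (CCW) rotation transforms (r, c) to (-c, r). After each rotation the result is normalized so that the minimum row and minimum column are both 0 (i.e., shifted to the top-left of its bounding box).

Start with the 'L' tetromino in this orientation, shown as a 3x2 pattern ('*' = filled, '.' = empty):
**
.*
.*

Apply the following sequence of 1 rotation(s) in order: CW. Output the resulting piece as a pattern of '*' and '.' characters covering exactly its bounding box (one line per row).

Answer: ..*
***

Derivation:
Start:
**
.*
.*
After rotation 1 (CW):
..*
***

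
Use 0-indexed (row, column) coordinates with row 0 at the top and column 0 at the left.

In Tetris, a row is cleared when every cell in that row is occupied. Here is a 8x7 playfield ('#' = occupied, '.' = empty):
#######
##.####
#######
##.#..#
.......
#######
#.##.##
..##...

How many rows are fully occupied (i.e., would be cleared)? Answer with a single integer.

Answer: 3

Derivation:
Check each row:
  row 0: 0 empty cells -> FULL (clear)
  row 1: 1 empty cell -> not full
  row 2: 0 empty cells -> FULL (clear)
  row 3: 3 empty cells -> not full
  row 4: 7 empty cells -> not full
  row 5: 0 empty cells -> FULL (clear)
  row 6: 2 empty cells -> not full
  row 7: 5 empty cells -> not full
Total rows cleared: 3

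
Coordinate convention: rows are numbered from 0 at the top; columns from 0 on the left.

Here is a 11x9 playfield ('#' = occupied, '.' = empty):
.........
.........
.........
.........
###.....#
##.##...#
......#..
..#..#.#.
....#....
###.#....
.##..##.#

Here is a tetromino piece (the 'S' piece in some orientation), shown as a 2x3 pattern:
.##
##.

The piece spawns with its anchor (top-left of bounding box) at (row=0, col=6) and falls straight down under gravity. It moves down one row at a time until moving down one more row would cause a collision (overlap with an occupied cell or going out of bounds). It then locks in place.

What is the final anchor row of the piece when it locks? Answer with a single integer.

Spawn at (row=0, col=6). Try each row:
  row 0: fits
  row 1: fits
  row 2: fits
  row 3: fits
  row 4: blocked -> lock at row 3

Answer: 3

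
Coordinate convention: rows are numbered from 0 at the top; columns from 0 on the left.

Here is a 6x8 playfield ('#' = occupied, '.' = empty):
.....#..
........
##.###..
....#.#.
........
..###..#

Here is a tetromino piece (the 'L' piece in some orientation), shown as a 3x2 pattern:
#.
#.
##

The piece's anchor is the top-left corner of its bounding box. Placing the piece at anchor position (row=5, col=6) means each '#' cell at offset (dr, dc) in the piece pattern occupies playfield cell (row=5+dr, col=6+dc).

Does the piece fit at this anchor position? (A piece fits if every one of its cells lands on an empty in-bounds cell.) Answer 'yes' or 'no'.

Answer: no

Derivation:
Check each piece cell at anchor (5, 6):
  offset (0,0) -> (5,6): empty -> OK
  offset (1,0) -> (6,6): out of bounds -> FAIL
  offset (2,0) -> (7,6): out of bounds -> FAIL
  offset (2,1) -> (7,7): out of bounds -> FAIL
All cells valid: no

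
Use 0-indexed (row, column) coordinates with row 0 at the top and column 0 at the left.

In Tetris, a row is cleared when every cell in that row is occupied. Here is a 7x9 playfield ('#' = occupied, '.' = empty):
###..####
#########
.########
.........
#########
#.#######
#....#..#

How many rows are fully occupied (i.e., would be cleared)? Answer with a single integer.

Answer: 2

Derivation:
Check each row:
  row 0: 2 empty cells -> not full
  row 1: 0 empty cells -> FULL (clear)
  row 2: 1 empty cell -> not full
  row 3: 9 empty cells -> not full
  row 4: 0 empty cells -> FULL (clear)
  row 5: 1 empty cell -> not full
  row 6: 6 empty cells -> not full
Total rows cleared: 2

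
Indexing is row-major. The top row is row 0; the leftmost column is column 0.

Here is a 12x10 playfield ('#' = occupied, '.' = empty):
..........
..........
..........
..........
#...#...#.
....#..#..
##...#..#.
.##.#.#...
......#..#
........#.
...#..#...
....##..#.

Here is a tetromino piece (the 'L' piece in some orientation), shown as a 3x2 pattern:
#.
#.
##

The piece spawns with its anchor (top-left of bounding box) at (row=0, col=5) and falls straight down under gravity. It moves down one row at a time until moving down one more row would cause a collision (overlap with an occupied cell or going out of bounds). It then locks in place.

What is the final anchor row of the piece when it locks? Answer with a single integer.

Spawn at (row=0, col=5). Try each row:
  row 0: fits
  row 1: fits
  row 2: fits
  row 3: fits
  row 4: blocked -> lock at row 3

Answer: 3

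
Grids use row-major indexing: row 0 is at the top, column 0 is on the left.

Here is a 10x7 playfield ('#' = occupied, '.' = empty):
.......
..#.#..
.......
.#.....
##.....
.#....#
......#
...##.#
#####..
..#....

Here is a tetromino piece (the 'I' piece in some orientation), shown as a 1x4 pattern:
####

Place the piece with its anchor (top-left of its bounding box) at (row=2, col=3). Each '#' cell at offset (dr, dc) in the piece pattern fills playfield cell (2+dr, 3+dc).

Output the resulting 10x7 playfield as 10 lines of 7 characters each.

Answer: .......
..#.#..
...####
.#.....
##.....
.#....#
......#
...##.#
#####..
..#....

Derivation:
Fill (2+0,3+0) = (2,3)
Fill (2+0,3+1) = (2,4)
Fill (2+0,3+2) = (2,5)
Fill (2+0,3+3) = (2,6)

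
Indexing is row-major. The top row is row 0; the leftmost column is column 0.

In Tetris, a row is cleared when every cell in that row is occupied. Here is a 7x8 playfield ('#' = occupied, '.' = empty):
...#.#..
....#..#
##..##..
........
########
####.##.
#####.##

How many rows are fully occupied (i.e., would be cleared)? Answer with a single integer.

Check each row:
  row 0: 6 empty cells -> not full
  row 1: 6 empty cells -> not full
  row 2: 4 empty cells -> not full
  row 3: 8 empty cells -> not full
  row 4: 0 empty cells -> FULL (clear)
  row 5: 2 empty cells -> not full
  row 6: 1 empty cell -> not full
Total rows cleared: 1

Answer: 1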